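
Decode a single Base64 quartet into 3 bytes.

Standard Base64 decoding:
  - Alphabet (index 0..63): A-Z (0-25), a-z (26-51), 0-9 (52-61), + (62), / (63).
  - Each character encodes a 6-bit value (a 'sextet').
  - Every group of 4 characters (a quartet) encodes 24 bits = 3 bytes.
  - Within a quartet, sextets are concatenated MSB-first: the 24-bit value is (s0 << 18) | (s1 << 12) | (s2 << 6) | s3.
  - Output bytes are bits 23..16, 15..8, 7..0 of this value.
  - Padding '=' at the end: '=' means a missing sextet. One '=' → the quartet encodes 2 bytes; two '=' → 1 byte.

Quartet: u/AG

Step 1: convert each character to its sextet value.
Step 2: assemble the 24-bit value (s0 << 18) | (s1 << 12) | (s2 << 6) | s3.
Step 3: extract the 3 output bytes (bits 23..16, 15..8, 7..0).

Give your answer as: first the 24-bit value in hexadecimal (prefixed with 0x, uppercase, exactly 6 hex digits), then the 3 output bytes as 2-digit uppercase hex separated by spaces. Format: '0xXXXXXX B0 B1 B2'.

Answer: 0xBBF006 BB F0 06

Derivation:
Sextets: u=46, /=63, A=0, G=6
24-bit: (46<<18) | (63<<12) | (0<<6) | 6
      = 0xB80000 | 0x03F000 | 0x000000 | 0x000006
      = 0xBBF006
Bytes: (v>>16)&0xFF=BB, (v>>8)&0xFF=F0, v&0xFF=06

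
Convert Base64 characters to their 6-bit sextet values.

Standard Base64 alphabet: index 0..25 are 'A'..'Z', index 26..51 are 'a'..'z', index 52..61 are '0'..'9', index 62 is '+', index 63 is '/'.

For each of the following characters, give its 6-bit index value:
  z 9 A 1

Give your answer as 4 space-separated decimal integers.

'z': a..z range, 26 + ord('z') − ord('a') = 51
'9': 0..9 range, 52 + ord('9') − ord('0') = 61
'A': A..Z range, ord('A') − ord('A') = 0
'1': 0..9 range, 52 + ord('1') − ord('0') = 53

Answer: 51 61 0 53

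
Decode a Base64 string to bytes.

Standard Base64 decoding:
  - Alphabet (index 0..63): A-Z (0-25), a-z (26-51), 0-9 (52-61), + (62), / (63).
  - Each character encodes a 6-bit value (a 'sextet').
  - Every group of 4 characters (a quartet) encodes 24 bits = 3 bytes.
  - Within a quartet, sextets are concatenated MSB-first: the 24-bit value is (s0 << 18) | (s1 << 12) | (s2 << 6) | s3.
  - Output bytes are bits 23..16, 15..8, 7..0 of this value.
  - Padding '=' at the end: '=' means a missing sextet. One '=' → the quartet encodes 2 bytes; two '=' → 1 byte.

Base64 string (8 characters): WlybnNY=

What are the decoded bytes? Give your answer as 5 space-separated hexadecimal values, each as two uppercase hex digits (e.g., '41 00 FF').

After char 0 ('W'=22): chars_in_quartet=1 acc=0x16 bytes_emitted=0
After char 1 ('l'=37): chars_in_quartet=2 acc=0x5A5 bytes_emitted=0
After char 2 ('y'=50): chars_in_quartet=3 acc=0x16972 bytes_emitted=0
After char 3 ('b'=27): chars_in_quartet=4 acc=0x5A5C9B -> emit 5A 5C 9B, reset; bytes_emitted=3
After char 4 ('n'=39): chars_in_quartet=1 acc=0x27 bytes_emitted=3
After char 5 ('N'=13): chars_in_quartet=2 acc=0x9CD bytes_emitted=3
After char 6 ('Y'=24): chars_in_quartet=3 acc=0x27358 bytes_emitted=3
Padding '=': partial quartet acc=0x27358 -> emit 9C D6; bytes_emitted=5

Answer: 5A 5C 9B 9C D6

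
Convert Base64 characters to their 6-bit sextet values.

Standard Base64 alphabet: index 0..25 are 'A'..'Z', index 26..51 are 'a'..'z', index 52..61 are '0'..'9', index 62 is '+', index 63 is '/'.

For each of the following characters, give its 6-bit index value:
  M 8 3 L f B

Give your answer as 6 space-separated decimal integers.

'M': A..Z range, ord('M') − ord('A') = 12
'8': 0..9 range, 52 + ord('8') − ord('0') = 60
'3': 0..9 range, 52 + ord('3') − ord('0') = 55
'L': A..Z range, ord('L') − ord('A') = 11
'f': a..z range, 26 + ord('f') − ord('a') = 31
'B': A..Z range, ord('B') − ord('A') = 1

Answer: 12 60 55 11 31 1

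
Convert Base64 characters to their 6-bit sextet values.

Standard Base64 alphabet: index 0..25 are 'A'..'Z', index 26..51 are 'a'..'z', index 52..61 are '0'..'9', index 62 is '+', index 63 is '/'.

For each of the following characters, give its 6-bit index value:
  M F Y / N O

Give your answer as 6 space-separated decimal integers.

'M': A..Z range, ord('M') − ord('A') = 12
'F': A..Z range, ord('F') − ord('A') = 5
'Y': A..Z range, ord('Y') − ord('A') = 24
'/': index 63
'N': A..Z range, ord('N') − ord('A') = 13
'O': A..Z range, ord('O') − ord('A') = 14

Answer: 12 5 24 63 13 14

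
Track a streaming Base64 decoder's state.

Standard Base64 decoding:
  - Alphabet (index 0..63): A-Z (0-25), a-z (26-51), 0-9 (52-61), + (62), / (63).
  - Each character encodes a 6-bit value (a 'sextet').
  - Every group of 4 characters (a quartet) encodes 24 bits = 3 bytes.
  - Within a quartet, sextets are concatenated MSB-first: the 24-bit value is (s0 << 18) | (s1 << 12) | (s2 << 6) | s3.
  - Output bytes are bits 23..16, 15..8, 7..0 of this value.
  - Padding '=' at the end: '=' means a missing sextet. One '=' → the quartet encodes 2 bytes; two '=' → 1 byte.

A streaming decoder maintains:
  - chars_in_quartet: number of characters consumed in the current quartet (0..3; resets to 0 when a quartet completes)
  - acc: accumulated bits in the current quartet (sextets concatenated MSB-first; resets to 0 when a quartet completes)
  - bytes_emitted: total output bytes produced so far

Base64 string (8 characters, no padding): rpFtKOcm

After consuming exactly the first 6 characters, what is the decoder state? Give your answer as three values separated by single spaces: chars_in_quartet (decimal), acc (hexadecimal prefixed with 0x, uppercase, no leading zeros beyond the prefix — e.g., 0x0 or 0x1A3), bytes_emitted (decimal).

Answer: 2 0x28E 3

Derivation:
After char 0 ('r'=43): chars_in_quartet=1 acc=0x2B bytes_emitted=0
After char 1 ('p'=41): chars_in_quartet=2 acc=0xAE9 bytes_emitted=0
After char 2 ('F'=5): chars_in_quartet=3 acc=0x2BA45 bytes_emitted=0
After char 3 ('t'=45): chars_in_quartet=4 acc=0xAE916D -> emit AE 91 6D, reset; bytes_emitted=3
After char 4 ('K'=10): chars_in_quartet=1 acc=0xA bytes_emitted=3
After char 5 ('O'=14): chars_in_quartet=2 acc=0x28E bytes_emitted=3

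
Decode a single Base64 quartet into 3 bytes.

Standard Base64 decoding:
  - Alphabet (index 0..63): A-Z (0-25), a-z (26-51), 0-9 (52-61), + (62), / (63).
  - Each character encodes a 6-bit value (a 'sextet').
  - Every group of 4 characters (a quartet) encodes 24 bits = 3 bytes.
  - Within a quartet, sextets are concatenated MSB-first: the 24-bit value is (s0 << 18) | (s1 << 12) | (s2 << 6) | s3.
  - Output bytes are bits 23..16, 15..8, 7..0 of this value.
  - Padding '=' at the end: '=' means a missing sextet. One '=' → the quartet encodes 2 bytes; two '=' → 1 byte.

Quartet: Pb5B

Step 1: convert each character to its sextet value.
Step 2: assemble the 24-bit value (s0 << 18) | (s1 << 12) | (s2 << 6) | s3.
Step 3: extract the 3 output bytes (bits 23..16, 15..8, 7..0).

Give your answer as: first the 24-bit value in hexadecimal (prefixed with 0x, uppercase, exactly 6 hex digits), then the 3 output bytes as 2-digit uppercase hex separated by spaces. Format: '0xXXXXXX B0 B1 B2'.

Sextets: P=15, b=27, 5=57, B=1
24-bit: (15<<18) | (27<<12) | (57<<6) | 1
      = 0x3C0000 | 0x01B000 | 0x000E40 | 0x000001
      = 0x3DBE41
Bytes: (v>>16)&0xFF=3D, (v>>8)&0xFF=BE, v&0xFF=41

Answer: 0x3DBE41 3D BE 41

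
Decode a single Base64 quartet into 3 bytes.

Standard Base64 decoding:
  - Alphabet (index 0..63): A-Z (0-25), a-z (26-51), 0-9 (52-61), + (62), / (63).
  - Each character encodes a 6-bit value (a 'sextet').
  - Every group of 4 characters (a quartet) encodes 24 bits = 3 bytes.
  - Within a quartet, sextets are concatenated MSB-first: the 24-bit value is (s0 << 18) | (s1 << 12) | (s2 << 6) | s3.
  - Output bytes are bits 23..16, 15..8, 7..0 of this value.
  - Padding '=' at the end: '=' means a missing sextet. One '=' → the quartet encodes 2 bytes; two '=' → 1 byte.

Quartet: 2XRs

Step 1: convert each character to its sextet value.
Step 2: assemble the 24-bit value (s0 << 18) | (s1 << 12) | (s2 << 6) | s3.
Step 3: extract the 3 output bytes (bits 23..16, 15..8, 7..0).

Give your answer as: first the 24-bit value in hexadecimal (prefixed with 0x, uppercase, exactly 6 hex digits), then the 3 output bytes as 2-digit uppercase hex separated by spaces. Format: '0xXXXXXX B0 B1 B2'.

Sextets: 2=54, X=23, R=17, s=44
24-bit: (54<<18) | (23<<12) | (17<<6) | 44
      = 0xD80000 | 0x017000 | 0x000440 | 0x00002C
      = 0xD9746C
Bytes: (v>>16)&0xFF=D9, (v>>8)&0xFF=74, v&0xFF=6C

Answer: 0xD9746C D9 74 6C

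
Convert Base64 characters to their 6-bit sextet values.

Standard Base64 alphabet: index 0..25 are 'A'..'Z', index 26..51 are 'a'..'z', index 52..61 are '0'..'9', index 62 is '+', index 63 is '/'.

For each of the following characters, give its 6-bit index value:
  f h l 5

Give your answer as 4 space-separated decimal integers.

Answer: 31 33 37 57

Derivation:
'f': a..z range, 26 + ord('f') − ord('a') = 31
'h': a..z range, 26 + ord('h') − ord('a') = 33
'l': a..z range, 26 + ord('l') − ord('a') = 37
'5': 0..9 range, 52 + ord('5') − ord('0') = 57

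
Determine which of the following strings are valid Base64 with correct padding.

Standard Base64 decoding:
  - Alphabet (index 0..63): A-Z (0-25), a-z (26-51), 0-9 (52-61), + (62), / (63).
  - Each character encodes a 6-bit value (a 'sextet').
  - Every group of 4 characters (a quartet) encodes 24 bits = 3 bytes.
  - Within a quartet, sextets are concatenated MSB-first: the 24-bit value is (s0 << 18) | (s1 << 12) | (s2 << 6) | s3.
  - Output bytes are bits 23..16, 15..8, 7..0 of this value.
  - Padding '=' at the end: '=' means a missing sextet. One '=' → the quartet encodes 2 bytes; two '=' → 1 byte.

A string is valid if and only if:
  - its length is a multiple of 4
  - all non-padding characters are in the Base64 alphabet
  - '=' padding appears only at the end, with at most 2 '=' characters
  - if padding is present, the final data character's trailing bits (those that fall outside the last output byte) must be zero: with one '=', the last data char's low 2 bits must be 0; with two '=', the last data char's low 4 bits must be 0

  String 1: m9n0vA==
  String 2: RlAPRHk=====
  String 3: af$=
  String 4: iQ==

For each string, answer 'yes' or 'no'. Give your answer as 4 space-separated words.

String 1: 'm9n0vA==' → valid
String 2: 'RlAPRHk=====' → invalid (5 pad chars (max 2))
String 3: 'af$=' → invalid (bad char(s): ['$'])
String 4: 'iQ==' → valid

Answer: yes no no yes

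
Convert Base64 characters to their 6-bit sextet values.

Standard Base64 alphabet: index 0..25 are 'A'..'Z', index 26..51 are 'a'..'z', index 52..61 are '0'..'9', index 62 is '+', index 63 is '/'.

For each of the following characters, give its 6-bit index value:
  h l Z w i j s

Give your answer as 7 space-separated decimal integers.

Answer: 33 37 25 48 34 35 44

Derivation:
'h': a..z range, 26 + ord('h') − ord('a') = 33
'l': a..z range, 26 + ord('l') − ord('a') = 37
'Z': A..Z range, ord('Z') − ord('A') = 25
'w': a..z range, 26 + ord('w') − ord('a') = 48
'i': a..z range, 26 + ord('i') − ord('a') = 34
'j': a..z range, 26 + ord('j') − ord('a') = 35
's': a..z range, 26 + ord('s') − ord('a') = 44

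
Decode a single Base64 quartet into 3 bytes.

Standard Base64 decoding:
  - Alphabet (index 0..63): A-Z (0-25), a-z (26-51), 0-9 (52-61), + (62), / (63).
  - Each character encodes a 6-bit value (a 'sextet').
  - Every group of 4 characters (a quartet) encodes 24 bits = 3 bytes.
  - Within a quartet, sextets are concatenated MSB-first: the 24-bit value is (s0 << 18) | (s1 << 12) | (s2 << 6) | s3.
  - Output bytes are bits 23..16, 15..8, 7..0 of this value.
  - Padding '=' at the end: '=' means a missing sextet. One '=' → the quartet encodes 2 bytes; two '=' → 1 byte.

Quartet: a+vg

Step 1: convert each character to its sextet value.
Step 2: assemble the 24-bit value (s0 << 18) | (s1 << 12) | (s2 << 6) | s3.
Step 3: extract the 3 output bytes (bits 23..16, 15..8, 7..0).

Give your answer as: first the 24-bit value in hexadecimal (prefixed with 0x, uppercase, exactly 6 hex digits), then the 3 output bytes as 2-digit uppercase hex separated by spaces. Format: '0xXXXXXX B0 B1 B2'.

Answer: 0x6BEBE0 6B EB E0

Derivation:
Sextets: a=26, +=62, v=47, g=32
24-bit: (26<<18) | (62<<12) | (47<<6) | 32
      = 0x680000 | 0x03E000 | 0x000BC0 | 0x000020
      = 0x6BEBE0
Bytes: (v>>16)&0xFF=6B, (v>>8)&0xFF=EB, v&0xFF=E0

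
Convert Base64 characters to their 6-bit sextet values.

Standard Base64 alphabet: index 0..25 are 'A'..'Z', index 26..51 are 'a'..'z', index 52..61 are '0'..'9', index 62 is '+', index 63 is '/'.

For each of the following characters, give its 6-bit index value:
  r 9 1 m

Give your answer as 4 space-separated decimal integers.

'r': a..z range, 26 + ord('r') − ord('a') = 43
'9': 0..9 range, 52 + ord('9') − ord('0') = 61
'1': 0..9 range, 52 + ord('1') − ord('0') = 53
'm': a..z range, 26 + ord('m') − ord('a') = 38

Answer: 43 61 53 38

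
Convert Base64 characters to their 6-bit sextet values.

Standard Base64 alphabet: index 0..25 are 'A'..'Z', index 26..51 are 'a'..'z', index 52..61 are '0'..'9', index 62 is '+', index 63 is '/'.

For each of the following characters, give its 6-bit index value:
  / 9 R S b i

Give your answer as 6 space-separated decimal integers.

'/': index 63
'9': 0..9 range, 52 + ord('9') − ord('0') = 61
'R': A..Z range, ord('R') − ord('A') = 17
'S': A..Z range, ord('S') − ord('A') = 18
'b': a..z range, 26 + ord('b') − ord('a') = 27
'i': a..z range, 26 + ord('i') − ord('a') = 34

Answer: 63 61 17 18 27 34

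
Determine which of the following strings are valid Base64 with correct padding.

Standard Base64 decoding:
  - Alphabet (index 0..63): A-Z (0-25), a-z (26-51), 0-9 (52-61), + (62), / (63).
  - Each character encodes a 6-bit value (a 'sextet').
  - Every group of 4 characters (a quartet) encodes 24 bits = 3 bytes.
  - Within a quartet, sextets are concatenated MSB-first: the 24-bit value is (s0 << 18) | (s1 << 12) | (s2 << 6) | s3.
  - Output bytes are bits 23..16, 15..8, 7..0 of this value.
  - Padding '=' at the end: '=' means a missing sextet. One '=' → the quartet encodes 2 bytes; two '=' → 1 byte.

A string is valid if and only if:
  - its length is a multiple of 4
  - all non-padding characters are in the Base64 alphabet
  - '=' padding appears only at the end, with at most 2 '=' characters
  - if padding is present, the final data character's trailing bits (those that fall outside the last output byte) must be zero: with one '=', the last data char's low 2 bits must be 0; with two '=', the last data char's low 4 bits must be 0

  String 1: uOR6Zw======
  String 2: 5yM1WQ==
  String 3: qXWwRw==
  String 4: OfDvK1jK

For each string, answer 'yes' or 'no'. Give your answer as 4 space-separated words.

String 1: 'uOR6Zw======' → invalid (6 pad chars (max 2))
String 2: '5yM1WQ==' → valid
String 3: 'qXWwRw==' → valid
String 4: 'OfDvK1jK' → valid

Answer: no yes yes yes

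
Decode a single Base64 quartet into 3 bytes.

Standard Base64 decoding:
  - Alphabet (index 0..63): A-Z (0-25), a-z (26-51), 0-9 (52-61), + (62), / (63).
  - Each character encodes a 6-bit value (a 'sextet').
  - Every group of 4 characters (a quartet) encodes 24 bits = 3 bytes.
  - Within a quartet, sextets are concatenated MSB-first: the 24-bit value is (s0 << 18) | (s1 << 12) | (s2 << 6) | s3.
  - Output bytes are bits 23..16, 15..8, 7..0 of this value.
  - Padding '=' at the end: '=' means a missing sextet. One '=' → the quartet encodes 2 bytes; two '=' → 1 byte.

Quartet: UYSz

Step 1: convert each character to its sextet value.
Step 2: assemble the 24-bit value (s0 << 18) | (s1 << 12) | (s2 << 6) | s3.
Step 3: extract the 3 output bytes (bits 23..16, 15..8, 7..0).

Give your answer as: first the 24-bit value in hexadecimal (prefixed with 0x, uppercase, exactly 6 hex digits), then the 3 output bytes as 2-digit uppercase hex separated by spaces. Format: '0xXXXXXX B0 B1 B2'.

Answer: 0x5184B3 51 84 B3

Derivation:
Sextets: U=20, Y=24, S=18, z=51
24-bit: (20<<18) | (24<<12) | (18<<6) | 51
      = 0x500000 | 0x018000 | 0x000480 | 0x000033
      = 0x5184B3
Bytes: (v>>16)&0xFF=51, (v>>8)&0xFF=84, v&0xFF=B3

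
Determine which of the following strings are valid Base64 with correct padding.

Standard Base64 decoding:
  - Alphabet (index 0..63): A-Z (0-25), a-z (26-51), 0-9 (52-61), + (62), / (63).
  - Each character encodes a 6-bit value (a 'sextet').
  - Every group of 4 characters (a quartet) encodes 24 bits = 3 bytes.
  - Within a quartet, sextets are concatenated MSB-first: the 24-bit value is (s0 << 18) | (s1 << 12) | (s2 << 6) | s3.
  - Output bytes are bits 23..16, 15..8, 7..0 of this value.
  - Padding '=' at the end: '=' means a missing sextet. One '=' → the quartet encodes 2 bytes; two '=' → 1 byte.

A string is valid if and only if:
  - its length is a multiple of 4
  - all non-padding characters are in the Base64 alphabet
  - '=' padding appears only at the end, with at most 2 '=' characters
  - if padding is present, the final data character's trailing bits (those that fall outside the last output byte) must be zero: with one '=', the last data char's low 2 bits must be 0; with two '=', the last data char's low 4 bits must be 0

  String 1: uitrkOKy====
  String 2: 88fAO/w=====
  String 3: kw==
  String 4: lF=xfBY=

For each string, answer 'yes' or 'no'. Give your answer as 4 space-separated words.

String 1: 'uitrkOKy====' → invalid (4 pad chars (max 2))
String 2: '88fAO/w=====' → invalid (5 pad chars (max 2))
String 3: 'kw==' → valid
String 4: 'lF=xfBY=' → invalid (bad char(s): ['=']; '=' in middle)

Answer: no no yes no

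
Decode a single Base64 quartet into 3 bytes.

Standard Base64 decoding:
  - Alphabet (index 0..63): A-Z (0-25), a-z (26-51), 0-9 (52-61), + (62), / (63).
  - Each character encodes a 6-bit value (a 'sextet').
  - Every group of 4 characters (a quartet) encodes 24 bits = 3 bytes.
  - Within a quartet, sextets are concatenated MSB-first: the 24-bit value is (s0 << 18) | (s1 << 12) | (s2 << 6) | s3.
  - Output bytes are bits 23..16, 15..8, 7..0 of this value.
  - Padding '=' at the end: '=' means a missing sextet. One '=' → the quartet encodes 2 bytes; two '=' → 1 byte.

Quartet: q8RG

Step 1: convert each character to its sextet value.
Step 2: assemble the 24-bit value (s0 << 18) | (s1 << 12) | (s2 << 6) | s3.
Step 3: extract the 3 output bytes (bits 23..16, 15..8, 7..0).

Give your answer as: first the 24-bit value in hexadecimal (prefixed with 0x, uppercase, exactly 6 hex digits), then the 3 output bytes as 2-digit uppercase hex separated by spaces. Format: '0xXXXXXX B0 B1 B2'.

Answer: 0xABC446 AB C4 46

Derivation:
Sextets: q=42, 8=60, R=17, G=6
24-bit: (42<<18) | (60<<12) | (17<<6) | 6
      = 0xA80000 | 0x03C000 | 0x000440 | 0x000006
      = 0xABC446
Bytes: (v>>16)&0xFF=AB, (v>>8)&0xFF=C4, v&0xFF=46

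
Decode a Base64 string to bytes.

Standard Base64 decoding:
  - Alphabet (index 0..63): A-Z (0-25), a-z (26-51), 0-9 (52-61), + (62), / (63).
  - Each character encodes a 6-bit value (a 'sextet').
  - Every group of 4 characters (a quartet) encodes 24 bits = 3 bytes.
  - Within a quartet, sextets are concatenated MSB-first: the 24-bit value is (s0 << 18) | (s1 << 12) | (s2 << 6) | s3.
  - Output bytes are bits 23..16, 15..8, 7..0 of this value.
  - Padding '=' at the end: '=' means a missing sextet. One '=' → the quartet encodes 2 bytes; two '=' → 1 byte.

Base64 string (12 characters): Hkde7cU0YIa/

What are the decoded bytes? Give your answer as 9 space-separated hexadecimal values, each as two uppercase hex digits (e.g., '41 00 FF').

After char 0 ('H'=7): chars_in_quartet=1 acc=0x7 bytes_emitted=0
After char 1 ('k'=36): chars_in_quartet=2 acc=0x1E4 bytes_emitted=0
After char 2 ('d'=29): chars_in_quartet=3 acc=0x791D bytes_emitted=0
After char 3 ('e'=30): chars_in_quartet=4 acc=0x1E475E -> emit 1E 47 5E, reset; bytes_emitted=3
After char 4 ('7'=59): chars_in_quartet=1 acc=0x3B bytes_emitted=3
After char 5 ('c'=28): chars_in_quartet=2 acc=0xEDC bytes_emitted=3
After char 6 ('U'=20): chars_in_quartet=3 acc=0x3B714 bytes_emitted=3
After char 7 ('0'=52): chars_in_quartet=4 acc=0xEDC534 -> emit ED C5 34, reset; bytes_emitted=6
After char 8 ('Y'=24): chars_in_quartet=1 acc=0x18 bytes_emitted=6
After char 9 ('I'=8): chars_in_quartet=2 acc=0x608 bytes_emitted=6
After char 10 ('a'=26): chars_in_quartet=3 acc=0x1821A bytes_emitted=6
After char 11 ('/'=63): chars_in_quartet=4 acc=0x6086BF -> emit 60 86 BF, reset; bytes_emitted=9

Answer: 1E 47 5E ED C5 34 60 86 BF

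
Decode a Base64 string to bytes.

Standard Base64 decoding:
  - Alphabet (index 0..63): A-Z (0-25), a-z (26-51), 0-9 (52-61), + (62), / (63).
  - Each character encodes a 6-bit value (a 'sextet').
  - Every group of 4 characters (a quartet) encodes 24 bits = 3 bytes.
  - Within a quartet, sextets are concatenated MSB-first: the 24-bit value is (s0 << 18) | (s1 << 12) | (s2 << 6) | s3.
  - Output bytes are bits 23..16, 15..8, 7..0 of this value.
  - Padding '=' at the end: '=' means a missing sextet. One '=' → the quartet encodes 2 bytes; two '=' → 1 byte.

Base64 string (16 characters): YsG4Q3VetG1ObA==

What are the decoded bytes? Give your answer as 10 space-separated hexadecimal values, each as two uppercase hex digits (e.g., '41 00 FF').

After char 0 ('Y'=24): chars_in_quartet=1 acc=0x18 bytes_emitted=0
After char 1 ('s'=44): chars_in_quartet=2 acc=0x62C bytes_emitted=0
After char 2 ('G'=6): chars_in_quartet=3 acc=0x18B06 bytes_emitted=0
After char 3 ('4'=56): chars_in_quartet=4 acc=0x62C1B8 -> emit 62 C1 B8, reset; bytes_emitted=3
After char 4 ('Q'=16): chars_in_quartet=1 acc=0x10 bytes_emitted=3
After char 5 ('3'=55): chars_in_quartet=2 acc=0x437 bytes_emitted=3
After char 6 ('V'=21): chars_in_quartet=3 acc=0x10DD5 bytes_emitted=3
After char 7 ('e'=30): chars_in_quartet=4 acc=0x43755E -> emit 43 75 5E, reset; bytes_emitted=6
After char 8 ('t'=45): chars_in_quartet=1 acc=0x2D bytes_emitted=6
After char 9 ('G'=6): chars_in_quartet=2 acc=0xB46 bytes_emitted=6
After char 10 ('1'=53): chars_in_quartet=3 acc=0x2D1B5 bytes_emitted=6
After char 11 ('O'=14): chars_in_quartet=4 acc=0xB46D4E -> emit B4 6D 4E, reset; bytes_emitted=9
After char 12 ('b'=27): chars_in_quartet=1 acc=0x1B bytes_emitted=9
After char 13 ('A'=0): chars_in_quartet=2 acc=0x6C0 bytes_emitted=9
Padding '==': partial quartet acc=0x6C0 -> emit 6C; bytes_emitted=10

Answer: 62 C1 B8 43 75 5E B4 6D 4E 6C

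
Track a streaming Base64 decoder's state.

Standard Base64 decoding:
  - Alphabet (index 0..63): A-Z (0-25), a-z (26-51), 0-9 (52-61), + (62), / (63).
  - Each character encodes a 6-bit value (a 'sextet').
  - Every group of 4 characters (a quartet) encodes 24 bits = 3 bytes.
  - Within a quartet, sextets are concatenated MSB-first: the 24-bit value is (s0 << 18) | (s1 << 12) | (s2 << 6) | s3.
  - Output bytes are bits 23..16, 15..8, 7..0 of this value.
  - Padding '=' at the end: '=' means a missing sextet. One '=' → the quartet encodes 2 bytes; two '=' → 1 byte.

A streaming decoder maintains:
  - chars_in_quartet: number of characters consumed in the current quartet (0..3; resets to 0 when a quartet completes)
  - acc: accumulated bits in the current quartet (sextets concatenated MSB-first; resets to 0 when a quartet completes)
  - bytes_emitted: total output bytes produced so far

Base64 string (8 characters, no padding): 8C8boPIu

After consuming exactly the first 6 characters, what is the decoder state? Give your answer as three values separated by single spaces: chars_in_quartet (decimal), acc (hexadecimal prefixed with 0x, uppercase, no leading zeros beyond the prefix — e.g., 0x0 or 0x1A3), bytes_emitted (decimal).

After char 0 ('8'=60): chars_in_quartet=1 acc=0x3C bytes_emitted=0
After char 1 ('C'=2): chars_in_quartet=2 acc=0xF02 bytes_emitted=0
After char 2 ('8'=60): chars_in_quartet=3 acc=0x3C0BC bytes_emitted=0
After char 3 ('b'=27): chars_in_quartet=4 acc=0xF02F1B -> emit F0 2F 1B, reset; bytes_emitted=3
After char 4 ('o'=40): chars_in_quartet=1 acc=0x28 bytes_emitted=3
After char 5 ('P'=15): chars_in_quartet=2 acc=0xA0F bytes_emitted=3

Answer: 2 0xA0F 3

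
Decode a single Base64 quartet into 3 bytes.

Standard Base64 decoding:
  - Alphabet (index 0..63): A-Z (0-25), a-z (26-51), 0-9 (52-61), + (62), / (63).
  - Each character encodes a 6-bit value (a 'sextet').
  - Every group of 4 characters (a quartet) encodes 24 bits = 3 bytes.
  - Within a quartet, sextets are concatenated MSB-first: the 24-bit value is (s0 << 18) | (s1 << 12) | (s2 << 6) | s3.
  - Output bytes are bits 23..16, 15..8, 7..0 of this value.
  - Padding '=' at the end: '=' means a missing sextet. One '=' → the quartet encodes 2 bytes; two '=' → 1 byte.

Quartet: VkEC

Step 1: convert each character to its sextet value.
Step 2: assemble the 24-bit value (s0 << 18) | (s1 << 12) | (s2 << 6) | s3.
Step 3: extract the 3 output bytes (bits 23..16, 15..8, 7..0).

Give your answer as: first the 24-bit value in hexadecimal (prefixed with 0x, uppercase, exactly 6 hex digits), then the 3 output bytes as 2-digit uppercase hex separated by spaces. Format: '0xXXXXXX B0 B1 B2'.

Sextets: V=21, k=36, E=4, C=2
24-bit: (21<<18) | (36<<12) | (4<<6) | 2
      = 0x540000 | 0x024000 | 0x000100 | 0x000002
      = 0x564102
Bytes: (v>>16)&0xFF=56, (v>>8)&0xFF=41, v&0xFF=02

Answer: 0x564102 56 41 02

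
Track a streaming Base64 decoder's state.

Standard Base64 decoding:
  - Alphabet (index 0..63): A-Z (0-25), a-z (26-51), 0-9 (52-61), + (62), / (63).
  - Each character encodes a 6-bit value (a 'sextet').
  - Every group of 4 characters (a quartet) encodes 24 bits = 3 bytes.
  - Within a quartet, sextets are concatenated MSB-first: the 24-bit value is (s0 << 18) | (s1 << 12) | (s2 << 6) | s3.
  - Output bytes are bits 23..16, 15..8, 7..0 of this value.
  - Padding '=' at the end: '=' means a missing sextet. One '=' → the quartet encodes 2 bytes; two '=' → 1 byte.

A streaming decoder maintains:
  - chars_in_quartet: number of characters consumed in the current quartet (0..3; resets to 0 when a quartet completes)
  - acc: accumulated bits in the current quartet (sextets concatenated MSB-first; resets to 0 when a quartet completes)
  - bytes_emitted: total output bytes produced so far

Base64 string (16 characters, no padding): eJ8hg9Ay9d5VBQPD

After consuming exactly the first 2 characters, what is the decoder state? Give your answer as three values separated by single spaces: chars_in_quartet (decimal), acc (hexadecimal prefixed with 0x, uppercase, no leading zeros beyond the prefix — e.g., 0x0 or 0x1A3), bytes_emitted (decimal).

Answer: 2 0x789 0

Derivation:
After char 0 ('e'=30): chars_in_quartet=1 acc=0x1E bytes_emitted=0
After char 1 ('J'=9): chars_in_quartet=2 acc=0x789 bytes_emitted=0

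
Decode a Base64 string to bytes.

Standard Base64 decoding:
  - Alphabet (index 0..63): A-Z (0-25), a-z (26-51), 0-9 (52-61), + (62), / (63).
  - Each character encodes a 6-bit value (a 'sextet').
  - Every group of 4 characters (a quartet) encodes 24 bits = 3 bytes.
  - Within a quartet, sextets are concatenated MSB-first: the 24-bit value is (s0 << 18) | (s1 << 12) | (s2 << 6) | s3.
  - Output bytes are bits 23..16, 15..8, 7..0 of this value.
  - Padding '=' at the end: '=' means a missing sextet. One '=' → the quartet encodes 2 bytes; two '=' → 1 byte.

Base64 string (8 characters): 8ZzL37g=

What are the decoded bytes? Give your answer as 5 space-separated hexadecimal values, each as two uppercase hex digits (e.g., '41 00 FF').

After char 0 ('8'=60): chars_in_quartet=1 acc=0x3C bytes_emitted=0
After char 1 ('Z'=25): chars_in_quartet=2 acc=0xF19 bytes_emitted=0
After char 2 ('z'=51): chars_in_quartet=3 acc=0x3C673 bytes_emitted=0
After char 3 ('L'=11): chars_in_quartet=4 acc=0xF19CCB -> emit F1 9C CB, reset; bytes_emitted=3
After char 4 ('3'=55): chars_in_quartet=1 acc=0x37 bytes_emitted=3
After char 5 ('7'=59): chars_in_quartet=2 acc=0xDFB bytes_emitted=3
After char 6 ('g'=32): chars_in_quartet=3 acc=0x37EE0 bytes_emitted=3
Padding '=': partial quartet acc=0x37EE0 -> emit DF B8; bytes_emitted=5

Answer: F1 9C CB DF B8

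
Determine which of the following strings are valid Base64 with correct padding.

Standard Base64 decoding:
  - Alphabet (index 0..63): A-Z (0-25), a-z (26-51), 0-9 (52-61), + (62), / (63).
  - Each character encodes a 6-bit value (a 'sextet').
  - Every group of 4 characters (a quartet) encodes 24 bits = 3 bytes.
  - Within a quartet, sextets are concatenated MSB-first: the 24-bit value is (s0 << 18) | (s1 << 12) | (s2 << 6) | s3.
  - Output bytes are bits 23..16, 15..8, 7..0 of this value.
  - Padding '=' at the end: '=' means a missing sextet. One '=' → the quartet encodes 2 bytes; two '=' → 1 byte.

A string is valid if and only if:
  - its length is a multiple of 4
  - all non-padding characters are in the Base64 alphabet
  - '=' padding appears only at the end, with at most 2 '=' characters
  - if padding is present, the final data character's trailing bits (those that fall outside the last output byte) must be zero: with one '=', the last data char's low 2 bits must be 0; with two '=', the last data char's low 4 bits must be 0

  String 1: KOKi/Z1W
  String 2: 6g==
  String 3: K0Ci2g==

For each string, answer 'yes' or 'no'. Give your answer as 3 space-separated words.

String 1: 'KOKi/Z1W' → valid
String 2: '6g==' → valid
String 3: 'K0Ci2g==' → valid

Answer: yes yes yes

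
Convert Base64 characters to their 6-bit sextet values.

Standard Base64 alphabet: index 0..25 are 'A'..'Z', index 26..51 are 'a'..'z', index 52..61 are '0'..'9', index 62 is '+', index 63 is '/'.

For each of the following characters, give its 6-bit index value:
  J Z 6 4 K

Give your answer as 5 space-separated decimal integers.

Answer: 9 25 58 56 10

Derivation:
'J': A..Z range, ord('J') − ord('A') = 9
'Z': A..Z range, ord('Z') − ord('A') = 25
'6': 0..9 range, 52 + ord('6') − ord('0') = 58
'4': 0..9 range, 52 + ord('4') − ord('0') = 56
'K': A..Z range, ord('K') − ord('A') = 10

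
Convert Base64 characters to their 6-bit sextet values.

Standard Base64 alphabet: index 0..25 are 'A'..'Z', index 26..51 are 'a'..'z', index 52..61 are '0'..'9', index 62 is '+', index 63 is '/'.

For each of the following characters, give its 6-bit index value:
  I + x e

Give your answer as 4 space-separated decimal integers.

Answer: 8 62 49 30

Derivation:
'I': A..Z range, ord('I') − ord('A') = 8
'+': index 62
'x': a..z range, 26 + ord('x') − ord('a') = 49
'e': a..z range, 26 + ord('e') − ord('a') = 30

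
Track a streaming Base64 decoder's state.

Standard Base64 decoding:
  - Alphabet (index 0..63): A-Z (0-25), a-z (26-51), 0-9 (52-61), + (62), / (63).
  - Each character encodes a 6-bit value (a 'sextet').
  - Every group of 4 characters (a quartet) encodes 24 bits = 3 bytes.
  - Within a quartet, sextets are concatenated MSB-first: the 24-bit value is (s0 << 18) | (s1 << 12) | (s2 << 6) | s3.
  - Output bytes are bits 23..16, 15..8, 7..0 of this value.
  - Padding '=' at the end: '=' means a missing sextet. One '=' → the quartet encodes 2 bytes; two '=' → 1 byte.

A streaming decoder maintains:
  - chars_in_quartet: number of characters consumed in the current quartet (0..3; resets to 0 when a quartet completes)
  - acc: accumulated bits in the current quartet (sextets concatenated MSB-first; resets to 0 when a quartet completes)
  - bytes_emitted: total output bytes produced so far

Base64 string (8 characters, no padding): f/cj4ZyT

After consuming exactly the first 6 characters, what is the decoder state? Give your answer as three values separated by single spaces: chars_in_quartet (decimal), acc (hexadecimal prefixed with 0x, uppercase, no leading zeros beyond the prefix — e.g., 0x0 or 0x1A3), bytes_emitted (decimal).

After char 0 ('f'=31): chars_in_quartet=1 acc=0x1F bytes_emitted=0
After char 1 ('/'=63): chars_in_quartet=2 acc=0x7FF bytes_emitted=0
After char 2 ('c'=28): chars_in_quartet=3 acc=0x1FFDC bytes_emitted=0
After char 3 ('j'=35): chars_in_quartet=4 acc=0x7FF723 -> emit 7F F7 23, reset; bytes_emitted=3
After char 4 ('4'=56): chars_in_quartet=1 acc=0x38 bytes_emitted=3
After char 5 ('Z'=25): chars_in_quartet=2 acc=0xE19 bytes_emitted=3

Answer: 2 0xE19 3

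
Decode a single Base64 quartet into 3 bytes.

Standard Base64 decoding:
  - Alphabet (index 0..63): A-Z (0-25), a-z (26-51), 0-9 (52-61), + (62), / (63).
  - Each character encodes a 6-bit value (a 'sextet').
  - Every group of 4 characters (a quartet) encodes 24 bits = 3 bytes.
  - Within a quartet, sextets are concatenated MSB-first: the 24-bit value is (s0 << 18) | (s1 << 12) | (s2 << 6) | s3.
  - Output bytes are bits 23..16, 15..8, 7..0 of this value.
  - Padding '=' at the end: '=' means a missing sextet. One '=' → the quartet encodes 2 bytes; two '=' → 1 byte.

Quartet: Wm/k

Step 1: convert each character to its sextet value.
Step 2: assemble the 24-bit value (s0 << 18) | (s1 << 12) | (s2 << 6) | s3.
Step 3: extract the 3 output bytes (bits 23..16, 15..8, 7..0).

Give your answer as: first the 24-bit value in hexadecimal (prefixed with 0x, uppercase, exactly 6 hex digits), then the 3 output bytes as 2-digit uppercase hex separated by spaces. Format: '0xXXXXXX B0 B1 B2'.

Answer: 0x5A6FE4 5A 6F E4

Derivation:
Sextets: W=22, m=38, /=63, k=36
24-bit: (22<<18) | (38<<12) | (63<<6) | 36
      = 0x580000 | 0x026000 | 0x000FC0 | 0x000024
      = 0x5A6FE4
Bytes: (v>>16)&0xFF=5A, (v>>8)&0xFF=6F, v&0xFF=E4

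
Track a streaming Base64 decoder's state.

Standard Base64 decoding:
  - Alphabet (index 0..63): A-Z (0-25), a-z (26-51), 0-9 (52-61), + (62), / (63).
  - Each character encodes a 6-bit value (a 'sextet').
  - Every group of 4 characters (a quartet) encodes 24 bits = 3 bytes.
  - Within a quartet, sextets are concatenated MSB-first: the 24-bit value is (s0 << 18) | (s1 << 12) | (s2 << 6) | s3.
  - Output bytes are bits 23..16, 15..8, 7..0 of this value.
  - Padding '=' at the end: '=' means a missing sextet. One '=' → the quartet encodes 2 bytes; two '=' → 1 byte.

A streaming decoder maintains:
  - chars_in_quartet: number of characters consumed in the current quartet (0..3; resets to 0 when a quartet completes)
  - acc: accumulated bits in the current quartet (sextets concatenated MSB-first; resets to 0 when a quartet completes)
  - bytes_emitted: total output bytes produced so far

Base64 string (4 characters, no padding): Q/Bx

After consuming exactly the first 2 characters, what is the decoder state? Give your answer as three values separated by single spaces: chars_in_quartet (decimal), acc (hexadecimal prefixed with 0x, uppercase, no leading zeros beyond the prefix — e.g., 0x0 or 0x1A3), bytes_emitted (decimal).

Answer: 2 0x43F 0

Derivation:
After char 0 ('Q'=16): chars_in_quartet=1 acc=0x10 bytes_emitted=0
After char 1 ('/'=63): chars_in_quartet=2 acc=0x43F bytes_emitted=0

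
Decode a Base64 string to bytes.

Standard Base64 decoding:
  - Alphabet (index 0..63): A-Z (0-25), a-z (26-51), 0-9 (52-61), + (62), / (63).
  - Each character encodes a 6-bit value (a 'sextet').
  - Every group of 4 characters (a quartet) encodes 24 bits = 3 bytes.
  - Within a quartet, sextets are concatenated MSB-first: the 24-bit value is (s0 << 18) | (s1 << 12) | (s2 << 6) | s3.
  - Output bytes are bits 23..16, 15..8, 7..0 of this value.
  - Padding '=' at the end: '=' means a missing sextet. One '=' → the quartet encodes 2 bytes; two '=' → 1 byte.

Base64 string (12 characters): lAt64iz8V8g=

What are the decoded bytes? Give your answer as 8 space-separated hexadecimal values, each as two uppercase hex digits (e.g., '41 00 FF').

Answer: 94 0B 7A E2 2C FC 57 C8

Derivation:
After char 0 ('l'=37): chars_in_quartet=1 acc=0x25 bytes_emitted=0
After char 1 ('A'=0): chars_in_quartet=2 acc=0x940 bytes_emitted=0
After char 2 ('t'=45): chars_in_quartet=3 acc=0x2502D bytes_emitted=0
After char 3 ('6'=58): chars_in_quartet=4 acc=0x940B7A -> emit 94 0B 7A, reset; bytes_emitted=3
After char 4 ('4'=56): chars_in_quartet=1 acc=0x38 bytes_emitted=3
After char 5 ('i'=34): chars_in_quartet=2 acc=0xE22 bytes_emitted=3
After char 6 ('z'=51): chars_in_quartet=3 acc=0x388B3 bytes_emitted=3
After char 7 ('8'=60): chars_in_quartet=4 acc=0xE22CFC -> emit E2 2C FC, reset; bytes_emitted=6
After char 8 ('V'=21): chars_in_quartet=1 acc=0x15 bytes_emitted=6
After char 9 ('8'=60): chars_in_quartet=2 acc=0x57C bytes_emitted=6
After char 10 ('g'=32): chars_in_quartet=3 acc=0x15F20 bytes_emitted=6
Padding '=': partial quartet acc=0x15F20 -> emit 57 C8; bytes_emitted=8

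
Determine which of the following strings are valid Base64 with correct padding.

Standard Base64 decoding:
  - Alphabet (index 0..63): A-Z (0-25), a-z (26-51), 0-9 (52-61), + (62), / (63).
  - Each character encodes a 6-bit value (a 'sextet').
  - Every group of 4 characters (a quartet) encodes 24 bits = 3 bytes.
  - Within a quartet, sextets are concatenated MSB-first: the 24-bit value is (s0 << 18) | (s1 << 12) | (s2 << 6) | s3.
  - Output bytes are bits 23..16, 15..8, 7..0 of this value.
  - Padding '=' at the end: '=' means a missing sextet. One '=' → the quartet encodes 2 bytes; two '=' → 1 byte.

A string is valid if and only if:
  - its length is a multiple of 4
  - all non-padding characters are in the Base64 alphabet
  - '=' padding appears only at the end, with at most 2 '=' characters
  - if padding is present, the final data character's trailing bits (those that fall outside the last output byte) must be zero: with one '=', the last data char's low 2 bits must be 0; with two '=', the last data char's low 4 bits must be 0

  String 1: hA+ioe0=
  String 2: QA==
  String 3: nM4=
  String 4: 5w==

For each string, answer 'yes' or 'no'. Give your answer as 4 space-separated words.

String 1: 'hA+ioe0=' → valid
String 2: 'QA==' → valid
String 3: 'nM4=' → valid
String 4: '5w==' → valid

Answer: yes yes yes yes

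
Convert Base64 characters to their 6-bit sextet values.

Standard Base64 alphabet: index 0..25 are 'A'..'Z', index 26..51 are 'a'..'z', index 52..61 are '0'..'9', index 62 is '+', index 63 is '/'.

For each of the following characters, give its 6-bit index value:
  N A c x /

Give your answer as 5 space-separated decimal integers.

Answer: 13 0 28 49 63

Derivation:
'N': A..Z range, ord('N') − ord('A') = 13
'A': A..Z range, ord('A') − ord('A') = 0
'c': a..z range, 26 + ord('c') − ord('a') = 28
'x': a..z range, 26 + ord('x') − ord('a') = 49
'/': index 63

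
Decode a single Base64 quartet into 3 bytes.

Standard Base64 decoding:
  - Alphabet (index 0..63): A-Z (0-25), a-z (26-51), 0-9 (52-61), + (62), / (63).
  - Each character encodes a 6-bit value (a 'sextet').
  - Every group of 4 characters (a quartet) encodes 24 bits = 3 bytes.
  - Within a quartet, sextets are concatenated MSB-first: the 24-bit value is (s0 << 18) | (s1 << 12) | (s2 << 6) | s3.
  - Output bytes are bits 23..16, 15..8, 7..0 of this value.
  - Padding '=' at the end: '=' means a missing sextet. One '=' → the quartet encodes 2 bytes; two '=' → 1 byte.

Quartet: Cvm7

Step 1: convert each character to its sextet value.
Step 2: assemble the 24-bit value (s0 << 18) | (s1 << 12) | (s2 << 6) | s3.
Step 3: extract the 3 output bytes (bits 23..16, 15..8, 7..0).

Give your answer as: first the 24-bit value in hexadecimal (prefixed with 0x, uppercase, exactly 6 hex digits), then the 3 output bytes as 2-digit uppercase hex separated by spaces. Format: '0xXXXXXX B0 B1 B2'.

Answer: 0x0AF9BB 0A F9 BB

Derivation:
Sextets: C=2, v=47, m=38, 7=59
24-bit: (2<<18) | (47<<12) | (38<<6) | 59
      = 0x080000 | 0x02F000 | 0x000980 | 0x00003B
      = 0x0AF9BB
Bytes: (v>>16)&0xFF=0A, (v>>8)&0xFF=F9, v&0xFF=BB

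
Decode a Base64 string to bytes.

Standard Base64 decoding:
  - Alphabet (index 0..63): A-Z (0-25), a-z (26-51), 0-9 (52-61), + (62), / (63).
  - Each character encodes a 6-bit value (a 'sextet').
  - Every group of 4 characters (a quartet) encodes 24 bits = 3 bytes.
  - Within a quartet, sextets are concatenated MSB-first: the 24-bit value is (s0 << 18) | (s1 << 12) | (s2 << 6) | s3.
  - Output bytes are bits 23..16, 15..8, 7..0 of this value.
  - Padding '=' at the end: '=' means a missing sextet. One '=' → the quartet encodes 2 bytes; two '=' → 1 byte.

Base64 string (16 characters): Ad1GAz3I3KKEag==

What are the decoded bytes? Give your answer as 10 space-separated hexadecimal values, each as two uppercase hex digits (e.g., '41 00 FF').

Answer: 01 DD 46 03 3D C8 DC A2 84 6A

Derivation:
After char 0 ('A'=0): chars_in_quartet=1 acc=0x0 bytes_emitted=0
After char 1 ('d'=29): chars_in_quartet=2 acc=0x1D bytes_emitted=0
After char 2 ('1'=53): chars_in_quartet=3 acc=0x775 bytes_emitted=0
After char 3 ('G'=6): chars_in_quartet=4 acc=0x1DD46 -> emit 01 DD 46, reset; bytes_emitted=3
After char 4 ('A'=0): chars_in_quartet=1 acc=0x0 bytes_emitted=3
After char 5 ('z'=51): chars_in_quartet=2 acc=0x33 bytes_emitted=3
After char 6 ('3'=55): chars_in_quartet=3 acc=0xCF7 bytes_emitted=3
After char 7 ('I'=8): chars_in_quartet=4 acc=0x33DC8 -> emit 03 3D C8, reset; bytes_emitted=6
After char 8 ('3'=55): chars_in_quartet=1 acc=0x37 bytes_emitted=6
After char 9 ('K'=10): chars_in_quartet=2 acc=0xDCA bytes_emitted=6
After char 10 ('K'=10): chars_in_quartet=3 acc=0x3728A bytes_emitted=6
After char 11 ('E'=4): chars_in_quartet=4 acc=0xDCA284 -> emit DC A2 84, reset; bytes_emitted=9
After char 12 ('a'=26): chars_in_quartet=1 acc=0x1A bytes_emitted=9
After char 13 ('g'=32): chars_in_quartet=2 acc=0x6A0 bytes_emitted=9
Padding '==': partial quartet acc=0x6A0 -> emit 6A; bytes_emitted=10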